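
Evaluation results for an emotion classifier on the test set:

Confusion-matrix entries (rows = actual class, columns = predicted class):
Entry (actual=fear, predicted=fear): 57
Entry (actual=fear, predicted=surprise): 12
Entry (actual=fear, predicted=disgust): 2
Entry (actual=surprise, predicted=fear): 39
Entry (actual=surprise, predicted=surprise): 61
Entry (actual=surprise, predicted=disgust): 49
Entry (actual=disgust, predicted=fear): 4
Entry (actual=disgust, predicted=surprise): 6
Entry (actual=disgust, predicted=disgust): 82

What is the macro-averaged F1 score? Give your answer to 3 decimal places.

0.644

Per-class F1 score (2·TP/(2·TP+FP+FN)):
  fear: TP=57, FP=39+4=43, FN=12+2=14 → 114/171 = 0.6667
  surprise: TP=61, FP=12+6=18, FN=39+49=88 → 122/228 = 0.5351
  disgust: TP=82, FP=2+49=51, FN=4+6=10 → 164/225 = 0.7289
Macro-F1 score = mean = (0.6667 + 0.5351 + 0.7289) / 3 = 0.644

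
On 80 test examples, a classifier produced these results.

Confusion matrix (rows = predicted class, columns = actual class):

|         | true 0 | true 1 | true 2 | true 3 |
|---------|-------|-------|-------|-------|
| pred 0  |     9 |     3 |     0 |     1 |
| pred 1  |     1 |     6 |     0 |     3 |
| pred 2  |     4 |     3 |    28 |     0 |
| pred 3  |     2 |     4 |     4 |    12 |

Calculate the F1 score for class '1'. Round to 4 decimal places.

0.4615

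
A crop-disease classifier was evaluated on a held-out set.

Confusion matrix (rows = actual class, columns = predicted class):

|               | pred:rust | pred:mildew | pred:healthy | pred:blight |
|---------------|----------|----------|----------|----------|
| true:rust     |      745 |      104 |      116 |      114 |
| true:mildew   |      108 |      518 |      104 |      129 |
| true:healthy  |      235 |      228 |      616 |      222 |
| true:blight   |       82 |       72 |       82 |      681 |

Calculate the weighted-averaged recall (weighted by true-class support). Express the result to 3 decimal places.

Per-class recall (TP/(TP+FN)):
  rust: TP=745, FN=104+116+114=334 → 745/1079 = 0.6905
  mildew: TP=518, FN=108+104+129=341 → 518/859 = 0.6030
  healthy: TP=616, FN=235+228+222=685 → 616/1301 = 0.4735
  blight: TP=681, FN=82+72+82=236 → 681/917 = 0.7426
Weighted-recall = Σ (supportᵢ/N)·recallᵢ with N=4156: (1079/4156)·0.6905 + (859/4156)·0.6030 + (1301/4156)·0.4735 + (917/4156)·0.7426 = 0.616

0.616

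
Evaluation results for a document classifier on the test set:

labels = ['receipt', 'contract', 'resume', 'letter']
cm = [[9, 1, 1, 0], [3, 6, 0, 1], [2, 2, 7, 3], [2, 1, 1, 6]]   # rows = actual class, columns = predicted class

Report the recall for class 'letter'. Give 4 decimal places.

0.6000

Treat 'letter' as positive and all other classes as negative.
recall = TP/(TP+FN).
letter: TP=6, FN=2+1+1=4 → 6/10 = 0.60000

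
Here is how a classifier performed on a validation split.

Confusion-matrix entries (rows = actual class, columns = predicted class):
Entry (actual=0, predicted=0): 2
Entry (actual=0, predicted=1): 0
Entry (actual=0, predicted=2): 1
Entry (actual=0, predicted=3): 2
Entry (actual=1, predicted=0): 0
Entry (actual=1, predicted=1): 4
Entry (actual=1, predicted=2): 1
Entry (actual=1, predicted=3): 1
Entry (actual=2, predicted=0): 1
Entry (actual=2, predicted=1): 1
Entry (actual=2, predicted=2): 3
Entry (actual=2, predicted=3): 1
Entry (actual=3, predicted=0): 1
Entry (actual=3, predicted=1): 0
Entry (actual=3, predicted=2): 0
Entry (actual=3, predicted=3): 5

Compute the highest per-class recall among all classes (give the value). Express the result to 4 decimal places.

0.8333

Per-class recall (TP/(TP+FN)):
  0: TP=2, FN=0+1+2=3 → 2/5 = 0.40000
  1: TP=4, FN=0+1+1=2 → 4/6 = 0.66667
  2: TP=3, FN=1+1+1=3 → 3/6 = 0.50000
  3: TP=5, FN=1+0+0=1 → 5/6 = 0.83333
Highest is class '3' with recall = 0.8333.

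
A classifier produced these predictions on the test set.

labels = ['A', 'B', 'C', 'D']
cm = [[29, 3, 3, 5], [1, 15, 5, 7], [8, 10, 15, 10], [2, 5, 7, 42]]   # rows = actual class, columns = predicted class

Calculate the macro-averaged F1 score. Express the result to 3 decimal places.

Per-class F1 score (2·TP/(2·TP+FP+FN)):
  A: TP=29, FP=1+8+2=11, FN=3+3+5=11 → 58/80 = 0.7250
  B: TP=15, FP=3+10+5=18, FN=1+5+7=13 → 30/61 = 0.4918
  C: TP=15, FP=3+5+7=15, FN=8+10+10=28 → 30/73 = 0.4110
  D: TP=42, FP=5+7+10=22, FN=2+5+7=14 → 84/120 = 0.7000
Macro-F1 score = mean = (0.7250 + 0.4918 + 0.4110 + 0.7000) / 4 = 0.582

0.582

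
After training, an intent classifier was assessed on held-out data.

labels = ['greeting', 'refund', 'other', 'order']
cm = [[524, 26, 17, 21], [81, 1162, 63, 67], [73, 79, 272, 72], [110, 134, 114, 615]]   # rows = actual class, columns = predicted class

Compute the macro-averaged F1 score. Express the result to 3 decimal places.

Per-class F1 score (2·TP/(2·TP+FP+FN)):
  greeting: TP=524, FP=81+73+110=264, FN=26+17+21=64 → 1048/1376 = 0.7616
  refund: TP=1162, FP=26+79+134=239, FN=81+63+67=211 → 2324/2774 = 0.8378
  other: TP=272, FP=17+63+114=194, FN=73+79+72=224 → 544/962 = 0.5655
  order: TP=615, FP=21+67+72=160, FN=110+134+114=358 → 1230/1748 = 0.7037
Macro-F1 score = mean = (0.7616 + 0.8378 + 0.5655 + 0.7037) / 4 = 0.717

0.717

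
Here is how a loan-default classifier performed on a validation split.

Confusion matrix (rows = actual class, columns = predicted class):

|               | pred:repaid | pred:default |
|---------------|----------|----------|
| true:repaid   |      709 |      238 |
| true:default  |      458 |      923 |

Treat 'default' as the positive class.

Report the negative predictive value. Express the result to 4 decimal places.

NPV = TN/(TN+FN) = 709/(709+458) = 0.6075

0.6075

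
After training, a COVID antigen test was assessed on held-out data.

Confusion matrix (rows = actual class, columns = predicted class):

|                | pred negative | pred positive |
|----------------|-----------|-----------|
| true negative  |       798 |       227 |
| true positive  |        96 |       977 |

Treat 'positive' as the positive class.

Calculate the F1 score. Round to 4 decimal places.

Precision = TP/(TP+FP) = 977/1204 = 0.8115
Recall = TP/(TP+FN) = 977/1073 = 0.9105
F1 = 2·TP/(2·TP+FP+FN) = 1954/2277 = 0.8581

0.8581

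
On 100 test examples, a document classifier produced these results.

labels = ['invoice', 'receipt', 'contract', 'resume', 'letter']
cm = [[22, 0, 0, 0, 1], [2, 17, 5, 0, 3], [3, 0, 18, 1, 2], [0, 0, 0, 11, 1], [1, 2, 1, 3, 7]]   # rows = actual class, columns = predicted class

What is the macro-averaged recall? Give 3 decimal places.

0.751

Per-class recall (TP/(TP+FN)):
  invoice: TP=22, FN=0+0+0+1=1 → 22/23 = 0.9565
  receipt: TP=17, FN=2+5+0+3=10 → 17/27 = 0.6296
  contract: TP=18, FN=3+0+1+2=6 → 18/24 = 0.7500
  resume: TP=11, FN=0+0+0+1=1 → 11/12 = 0.9167
  letter: TP=7, FN=1+2+1+3=7 → 7/14 = 0.5000
Macro-recall = mean = (0.9565 + 0.6296 + 0.7500 + 0.9167 + 0.5000) / 5 = 0.751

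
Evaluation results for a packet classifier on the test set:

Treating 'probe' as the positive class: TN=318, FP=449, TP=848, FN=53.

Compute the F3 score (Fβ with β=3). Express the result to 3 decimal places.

0.902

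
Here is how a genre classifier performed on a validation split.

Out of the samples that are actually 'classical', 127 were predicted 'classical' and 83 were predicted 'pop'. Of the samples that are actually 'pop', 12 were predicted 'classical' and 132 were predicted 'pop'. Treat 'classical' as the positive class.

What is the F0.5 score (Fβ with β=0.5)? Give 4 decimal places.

0.8290

Fβ = (1+β²)·TP / ((1+β²)·TP + β²·FN + FP), with β²=1/4
= 1.25·127 / (1.25·127 + 0.25·83 + 12) = 0.8290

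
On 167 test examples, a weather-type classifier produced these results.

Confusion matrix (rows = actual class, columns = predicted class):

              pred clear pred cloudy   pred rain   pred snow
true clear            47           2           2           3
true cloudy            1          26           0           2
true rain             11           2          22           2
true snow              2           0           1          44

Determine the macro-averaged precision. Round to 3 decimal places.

Per-class precision (TP/(TP+FP)):
  clear: TP=47, FP=1+11+2=14 → 47/61 = 0.7705
  cloudy: TP=26, FP=2+2+0=4 → 26/30 = 0.8667
  rain: TP=22, FP=2+0+1=3 → 22/25 = 0.8800
  snow: TP=44, FP=3+2+2=7 → 44/51 = 0.8627
Macro-precision = mean = (0.7705 + 0.8667 + 0.8800 + 0.8627) / 4 = 0.845

0.845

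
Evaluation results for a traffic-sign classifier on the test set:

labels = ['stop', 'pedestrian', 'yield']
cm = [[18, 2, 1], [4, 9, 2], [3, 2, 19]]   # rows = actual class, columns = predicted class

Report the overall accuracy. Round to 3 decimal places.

0.767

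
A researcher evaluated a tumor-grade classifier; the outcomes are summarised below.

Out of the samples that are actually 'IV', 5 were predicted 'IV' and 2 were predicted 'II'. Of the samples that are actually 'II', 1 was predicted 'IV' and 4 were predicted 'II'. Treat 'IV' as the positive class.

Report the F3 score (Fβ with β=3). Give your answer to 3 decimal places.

0.725

Fβ = (1+β²)·TP / ((1+β²)·TP + β²·FN + FP), with β²=9
= 10·5 / (10·5 + 9·2 + 1) = 0.725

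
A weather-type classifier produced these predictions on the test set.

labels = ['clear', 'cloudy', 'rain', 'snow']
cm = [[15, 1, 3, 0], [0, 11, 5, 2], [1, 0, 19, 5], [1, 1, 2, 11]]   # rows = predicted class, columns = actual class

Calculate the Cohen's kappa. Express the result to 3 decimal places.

Observed agreement pₒ = trace/N = 56/77 = 0.7273
Expected agreement pₑ = Σ (rowᵢ·colᵢ)/N² = (17·19 + 13·18 + 29·25 + 18·15)/77² = 0.2618
κ = (pₒ − pₑ)/(1 − pₑ) = (0.7273 − 0.2618)/(1 − 0.2618) = 0.631

0.631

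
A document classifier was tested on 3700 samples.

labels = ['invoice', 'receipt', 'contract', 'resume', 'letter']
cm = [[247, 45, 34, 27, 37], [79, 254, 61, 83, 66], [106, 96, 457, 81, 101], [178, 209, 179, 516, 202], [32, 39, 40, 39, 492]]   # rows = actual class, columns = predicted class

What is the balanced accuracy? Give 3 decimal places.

0.563

Balanced accuracy = mean of per-class recall.
  invoice: recall = 247/390 = 0.6333
  receipt: recall = 254/543 = 0.4678
  contract: recall = 457/841 = 0.5434
  resume: recall = 516/1284 = 0.4019
  letter: recall = 492/642 = 0.7664
Mean = (0.6333 + 0.4678 + 0.5434 + 0.4019 + 0.7664) / 5 = 0.563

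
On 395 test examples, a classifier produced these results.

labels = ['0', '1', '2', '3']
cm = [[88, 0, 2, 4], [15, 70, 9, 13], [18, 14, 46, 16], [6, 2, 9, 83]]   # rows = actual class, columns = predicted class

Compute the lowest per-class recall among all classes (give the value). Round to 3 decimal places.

Per-class recall (TP/(TP+FN)):
  0: TP=88, FN=0+2+4=6 → 88/94 = 0.9362
  1: TP=70, FN=15+9+13=37 → 70/107 = 0.6542
  2: TP=46, FN=18+14+16=48 → 46/94 = 0.4894
  3: TP=83, FN=6+2+9=17 → 83/100 = 0.8300
Lowest is class '2' with recall = 0.489.

0.489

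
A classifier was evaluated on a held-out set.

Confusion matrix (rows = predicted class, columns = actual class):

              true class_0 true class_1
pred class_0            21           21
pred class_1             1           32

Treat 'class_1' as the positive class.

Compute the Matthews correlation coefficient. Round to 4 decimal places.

MCC = (TP·TN − FP·FN) / √((TP+FP)(TP+FN)(TN+FP)(TN+FN))
Numerator = 32·21 − 1·21 = 651
Denominator = √(33·53·22·42) = √1616076 = 1271.2498
MCC = 651 / 1271.2498 = 0.5121

0.5121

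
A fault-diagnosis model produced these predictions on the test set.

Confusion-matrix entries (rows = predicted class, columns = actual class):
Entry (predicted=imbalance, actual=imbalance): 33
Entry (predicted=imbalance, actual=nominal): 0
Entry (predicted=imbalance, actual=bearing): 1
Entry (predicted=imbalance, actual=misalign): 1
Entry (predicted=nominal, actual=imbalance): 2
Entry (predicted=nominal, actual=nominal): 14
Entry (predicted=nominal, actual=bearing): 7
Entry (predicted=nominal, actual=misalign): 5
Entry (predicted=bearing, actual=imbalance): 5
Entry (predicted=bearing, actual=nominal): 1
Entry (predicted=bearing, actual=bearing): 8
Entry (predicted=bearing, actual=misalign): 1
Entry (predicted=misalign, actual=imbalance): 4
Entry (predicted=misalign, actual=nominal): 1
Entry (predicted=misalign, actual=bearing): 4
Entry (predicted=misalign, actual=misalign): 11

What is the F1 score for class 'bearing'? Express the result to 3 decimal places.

0.457

Take TP from the diagonal, FP from the rest of the 'bearing' prediction marginal, FN from the rest of the 'bearing' actual marginal.
F1 score = 2·TP/(2·TP+FP+FN).
bearing: TP=8, FP=5+1+1=7, FN=1+7+4=12 → 16/35 = 0.4571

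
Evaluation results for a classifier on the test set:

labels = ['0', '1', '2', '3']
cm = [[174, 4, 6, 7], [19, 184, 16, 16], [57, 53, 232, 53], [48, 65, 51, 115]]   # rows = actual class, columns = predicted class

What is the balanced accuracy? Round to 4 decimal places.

Balanced accuracy = mean of per-class recall.
  0: recall = 174/191 = 0.91099
  1: recall = 184/235 = 0.78298
  2: recall = 232/395 = 0.58734
  3: recall = 115/279 = 0.41219
Mean = (0.91099 + 0.78298 + 0.58734 + 0.41219) / 4 = 0.6734

0.6734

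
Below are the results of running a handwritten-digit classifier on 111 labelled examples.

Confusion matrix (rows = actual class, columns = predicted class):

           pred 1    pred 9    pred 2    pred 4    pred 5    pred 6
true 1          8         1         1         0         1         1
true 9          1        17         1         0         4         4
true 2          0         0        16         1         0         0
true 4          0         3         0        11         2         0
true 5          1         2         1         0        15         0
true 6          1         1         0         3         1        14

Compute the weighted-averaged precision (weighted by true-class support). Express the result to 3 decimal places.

Per-class precision (TP/(TP+FP)):
  1: TP=8, FP=1+0+0+1+1=3 → 8/11 = 0.7273
  9: TP=17, FP=1+0+3+2+1=7 → 17/24 = 0.7083
  2: TP=16, FP=1+1+0+1+0=3 → 16/19 = 0.8421
  4: TP=11, FP=0+0+1+0+3=4 → 11/15 = 0.7333
  5: TP=15, FP=1+4+0+2+1=8 → 15/23 = 0.6522
  6: TP=14, FP=1+4+0+0+0=5 → 14/19 = 0.7368
Weighted-precision = Σ (supportᵢ/N)·precisionᵢ with N=111: (12/111)·0.7273 + (27/111)·0.7083 + (17/111)·0.8421 + (16/111)·0.7333 + (19/111)·0.6522 + (20/111)·0.7368 = 0.730

0.730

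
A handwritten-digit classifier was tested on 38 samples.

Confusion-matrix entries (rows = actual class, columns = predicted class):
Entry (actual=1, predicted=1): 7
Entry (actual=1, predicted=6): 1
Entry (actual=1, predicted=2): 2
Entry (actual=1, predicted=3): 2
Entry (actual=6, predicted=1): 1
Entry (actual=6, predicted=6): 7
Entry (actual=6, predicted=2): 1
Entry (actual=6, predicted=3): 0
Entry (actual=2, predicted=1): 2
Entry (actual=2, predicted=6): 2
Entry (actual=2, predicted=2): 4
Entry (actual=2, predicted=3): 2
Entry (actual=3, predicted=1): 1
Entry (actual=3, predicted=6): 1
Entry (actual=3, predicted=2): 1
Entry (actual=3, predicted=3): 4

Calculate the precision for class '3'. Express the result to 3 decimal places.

precision = TP/(TP+FP).
3: TP=4, FP=2+0+2=4 → 4/8 = 0.5000

0.500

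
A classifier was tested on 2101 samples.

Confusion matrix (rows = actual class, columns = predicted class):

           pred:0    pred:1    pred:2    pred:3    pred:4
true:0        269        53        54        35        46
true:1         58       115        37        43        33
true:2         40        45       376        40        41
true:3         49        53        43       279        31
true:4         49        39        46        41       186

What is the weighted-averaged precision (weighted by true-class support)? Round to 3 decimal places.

0.584

Per-class precision (TP/(TP+FP)):
  0: TP=269, FP=58+40+49+49=196 → 269/465 = 0.5785
  1: TP=115, FP=53+45+53+39=190 → 115/305 = 0.3770
  2: TP=376, FP=54+37+43+46=180 → 376/556 = 0.6763
  3: TP=279, FP=35+43+40+41=159 → 279/438 = 0.6370
  4: TP=186, FP=46+33+41+31=151 → 186/337 = 0.5519
Weighted-precision = Σ (supportᵢ/N)·precisionᵢ with N=2101: (457/2101)·0.5785 + (286/2101)·0.3770 + (542/2101)·0.6763 + (455/2101)·0.6370 + (361/2101)·0.5519 = 0.584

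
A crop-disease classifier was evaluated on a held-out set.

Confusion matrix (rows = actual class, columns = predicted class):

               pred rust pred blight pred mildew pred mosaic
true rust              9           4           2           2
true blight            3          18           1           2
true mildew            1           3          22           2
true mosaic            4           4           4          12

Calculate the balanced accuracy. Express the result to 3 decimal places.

0.641

Balanced accuracy = mean of per-class recall.
  rust: recall = 9/17 = 0.5294
  blight: recall = 18/24 = 0.7500
  mildew: recall = 22/28 = 0.7857
  mosaic: recall = 12/24 = 0.5000
Mean = (0.5294 + 0.7500 + 0.7857 + 0.5000) / 4 = 0.641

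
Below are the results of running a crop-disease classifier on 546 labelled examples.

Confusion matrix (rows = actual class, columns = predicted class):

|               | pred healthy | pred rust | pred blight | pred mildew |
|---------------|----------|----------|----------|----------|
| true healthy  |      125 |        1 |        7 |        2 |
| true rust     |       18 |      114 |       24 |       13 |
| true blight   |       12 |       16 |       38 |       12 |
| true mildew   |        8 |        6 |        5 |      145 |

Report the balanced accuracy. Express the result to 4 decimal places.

0.7430

Balanced accuracy = mean of per-class recall.
  healthy: recall = 125/135 = 0.92593
  rust: recall = 114/169 = 0.67456
  blight: recall = 38/78 = 0.48718
  mildew: recall = 145/164 = 0.88415
Mean = (0.92593 + 0.67456 + 0.48718 + 0.88415) / 4 = 0.7430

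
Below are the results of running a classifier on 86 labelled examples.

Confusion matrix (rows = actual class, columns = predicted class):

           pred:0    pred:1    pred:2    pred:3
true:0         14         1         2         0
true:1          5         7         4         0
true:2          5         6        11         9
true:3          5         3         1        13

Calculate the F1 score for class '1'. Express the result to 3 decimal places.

0.424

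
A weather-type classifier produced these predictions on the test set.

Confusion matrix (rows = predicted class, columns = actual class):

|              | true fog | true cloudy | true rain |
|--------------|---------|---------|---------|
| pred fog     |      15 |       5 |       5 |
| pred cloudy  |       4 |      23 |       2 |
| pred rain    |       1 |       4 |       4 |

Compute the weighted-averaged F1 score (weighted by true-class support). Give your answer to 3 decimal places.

Per-class F1 score (2·TP/(2·TP+FP+FN)):
  fog: TP=15, FP=5+5=10, FN=4+1=5 → 30/45 = 0.6667
  cloudy: TP=23, FP=4+2=6, FN=5+4=9 → 46/61 = 0.7541
  rain: TP=4, FP=1+4=5, FN=5+2=7 → 8/20 = 0.4000
Weighted-F1 score = Σ (supportᵢ/N)·F1 scoreᵢ with N=63: (20/63)·0.6667 + (32/63)·0.7541 + (11/63)·0.4000 = 0.665

0.665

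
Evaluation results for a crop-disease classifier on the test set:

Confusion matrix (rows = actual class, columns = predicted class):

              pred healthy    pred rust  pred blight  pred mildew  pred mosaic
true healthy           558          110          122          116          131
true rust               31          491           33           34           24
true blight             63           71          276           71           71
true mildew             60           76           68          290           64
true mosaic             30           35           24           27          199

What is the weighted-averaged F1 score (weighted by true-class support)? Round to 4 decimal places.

Per-class F1 score (2·TP/(2·TP+FP+FN)):
  healthy: TP=558, FP=31+63+60+30=184, FN=110+122+116+131=479 → 1116/1779 = 0.62732
  rust: TP=491, FP=110+71+76+35=292, FN=31+33+34+24=122 → 982/1396 = 0.70344
  blight: TP=276, FP=122+33+68+24=247, FN=63+71+71+71=276 → 552/1075 = 0.51349
  mildew: TP=290, FP=116+34+71+27=248, FN=60+76+68+64=268 → 580/1096 = 0.52920
  mosaic: TP=199, FP=131+24+71+64=290, FN=30+35+24+27=116 → 398/804 = 0.49502
Weighted-F1 score = Σ (supportᵢ/N)·F1 scoreᵢ with N=3075: (1037/3075)·0.62732 + (613/3075)·0.70344 + (552/3075)·0.51349 + (558/3075)·0.52920 + (315/3075)·0.49502 = 0.5907

0.5907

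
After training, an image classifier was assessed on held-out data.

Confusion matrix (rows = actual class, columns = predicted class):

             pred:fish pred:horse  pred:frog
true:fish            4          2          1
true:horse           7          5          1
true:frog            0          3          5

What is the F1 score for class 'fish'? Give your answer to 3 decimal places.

Take TP from the diagonal, FP from the rest of the 'fish' prediction marginal, FN from the rest of the 'fish' actual marginal.
F1 score = 2·TP/(2·TP+FP+FN).
fish: TP=4, FP=7+0=7, FN=2+1=3 → 8/18 = 0.4444

0.444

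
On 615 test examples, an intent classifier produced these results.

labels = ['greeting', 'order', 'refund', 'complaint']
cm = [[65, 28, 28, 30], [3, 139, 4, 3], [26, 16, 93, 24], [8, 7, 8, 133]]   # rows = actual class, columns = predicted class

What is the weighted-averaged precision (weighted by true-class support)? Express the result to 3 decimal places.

Per-class precision (TP/(TP+FP)):
  greeting: TP=65, FP=3+26+8=37 → 65/102 = 0.6373
  order: TP=139, FP=28+16+7=51 → 139/190 = 0.7316
  refund: TP=93, FP=28+4+8=40 → 93/133 = 0.6992
  complaint: TP=133, FP=30+3+24=57 → 133/190 = 0.7000
Weighted-precision = Σ (supportᵢ/N)·precisionᵢ with N=615: (151/615)·0.6373 + (149/615)·0.7316 + (159/615)·0.6992 + (156/615)·0.7000 = 0.692

0.692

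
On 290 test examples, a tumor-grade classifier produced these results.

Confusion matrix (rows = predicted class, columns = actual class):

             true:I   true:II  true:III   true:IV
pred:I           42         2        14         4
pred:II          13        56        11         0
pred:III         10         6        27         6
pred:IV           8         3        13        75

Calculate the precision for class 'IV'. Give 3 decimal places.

0.758

precision = TP/(TP+FP).
IV: TP=75, FP=8+3+13=24 → 75/99 = 0.7576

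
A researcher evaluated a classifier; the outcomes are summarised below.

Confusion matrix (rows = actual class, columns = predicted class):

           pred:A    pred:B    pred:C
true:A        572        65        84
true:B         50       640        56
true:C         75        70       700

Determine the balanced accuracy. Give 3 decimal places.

0.827

Balanced accuracy = mean of per-class recall.
  A: recall = 572/721 = 0.7933
  B: recall = 640/746 = 0.8579
  C: recall = 700/845 = 0.8284
Mean = (0.7933 + 0.8579 + 0.8284) / 3 = 0.827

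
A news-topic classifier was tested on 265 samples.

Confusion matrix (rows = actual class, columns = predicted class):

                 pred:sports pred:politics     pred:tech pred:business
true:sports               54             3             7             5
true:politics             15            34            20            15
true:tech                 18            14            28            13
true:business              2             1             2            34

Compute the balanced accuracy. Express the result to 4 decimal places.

0.6107

Balanced accuracy = mean of per-class recall.
  sports: recall = 54/69 = 0.78261
  politics: recall = 34/84 = 0.40476
  tech: recall = 28/73 = 0.38356
  business: recall = 34/39 = 0.87179
Mean = (0.78261 + 0.40476 + 0.38356 + 0.87179) / 4 = 0.6107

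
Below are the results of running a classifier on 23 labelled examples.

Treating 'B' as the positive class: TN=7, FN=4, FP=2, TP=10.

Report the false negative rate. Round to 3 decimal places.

FNR = FN/(FN+TP) = 4/(4+10) = 0.286

0.286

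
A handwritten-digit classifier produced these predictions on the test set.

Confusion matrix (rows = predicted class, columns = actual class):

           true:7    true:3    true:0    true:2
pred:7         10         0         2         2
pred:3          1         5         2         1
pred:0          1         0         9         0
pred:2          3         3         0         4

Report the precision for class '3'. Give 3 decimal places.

0.556

Treat '3' as positive and all other classes as negative.
precision = TP/(TP+FP).
3: TP=5, FP=1+2+1=4 → 5/9 = 0.5556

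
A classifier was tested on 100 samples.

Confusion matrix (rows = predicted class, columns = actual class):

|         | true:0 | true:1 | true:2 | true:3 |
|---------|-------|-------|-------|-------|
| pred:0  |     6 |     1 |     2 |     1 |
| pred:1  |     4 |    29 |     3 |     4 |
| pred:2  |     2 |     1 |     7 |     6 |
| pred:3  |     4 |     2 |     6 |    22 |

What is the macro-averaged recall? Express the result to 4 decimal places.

Per-class recall (TP/(TP+FN)):
  0: TP=6, FN=4+2+4=10 → 6/16 = 0.37500
  1: TP=29, FN=1+1+2=4 → 29/33 = 0.87879
  2: TP=7, FN=2+3+6=11 → 7/18 = 0.38889
  3: TP=22, FN=1+4+6=11 → 22/33 = 0.66667
Macro-recall = mean = (0.37500 + 0.87879 + 0.38889 + 0.66667) / 4 = 0.5773

0.5773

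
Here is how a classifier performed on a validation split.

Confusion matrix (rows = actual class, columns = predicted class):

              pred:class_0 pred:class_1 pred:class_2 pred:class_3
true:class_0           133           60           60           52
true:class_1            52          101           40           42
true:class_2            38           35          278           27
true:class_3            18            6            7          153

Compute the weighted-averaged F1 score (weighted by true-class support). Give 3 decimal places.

0.595

Per-class F1 score (2·TP/(2·TP+FP+FN)):
  class_0: TP=133, FP=52+38+18=108, FN=60+60+52=172 → 266/546 = 0.4872
  class_1: TP=101, FP=60+35+6=101, FN=52+40+42=134 → 202/437 = 0.4622
  class_2: TP=278, FP=60+40+7=107, FN=38+35+27=100 → 556/763 = 0.7287
  class_3: TP=153, FP=52+42+27=121, FN=18+6+7=31 → 306/458 = 0.6681
Weighted-F1 score = Σ (supportᵢ/N)·F1 scoreᵢ with N=1102: (305/1102)·0.4872 + (235/1102)·0.4622 + (378/1102)·0.7287 + (184/1102)·0.6681 = 0.595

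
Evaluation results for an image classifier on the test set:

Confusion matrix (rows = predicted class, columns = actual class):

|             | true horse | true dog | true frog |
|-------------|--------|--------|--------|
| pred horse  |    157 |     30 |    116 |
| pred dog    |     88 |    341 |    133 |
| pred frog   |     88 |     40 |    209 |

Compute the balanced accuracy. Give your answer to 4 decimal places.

Balanced accuracy = mean of per-class recall.
  horse: recall = 157/333 = 0.47147
  dog: recall = 341/411 = 0.82968
  frog: recall = 209/458 = 0.45633
Mean = (0.47147 + 0.82968 + 0.45633) / 3 = 0.5858

0.5858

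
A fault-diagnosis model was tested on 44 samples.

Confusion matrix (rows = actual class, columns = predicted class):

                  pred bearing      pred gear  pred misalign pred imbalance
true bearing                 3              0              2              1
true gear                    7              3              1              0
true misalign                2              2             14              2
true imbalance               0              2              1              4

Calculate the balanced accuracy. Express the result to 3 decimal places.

0.511

Balanced accuracy = mean of per-class recall.
  bearing: recall = 3/6 = 0.5000
  gear: recall = 3/11 = 0.2727
  misalign: recall = 14/20 = 0.7000
  imbalance: recall = 4/7 = 0.5714
Mean = (0.5000 + 0.2727 + 0.7000 + 0.5714) / 4 = 0.511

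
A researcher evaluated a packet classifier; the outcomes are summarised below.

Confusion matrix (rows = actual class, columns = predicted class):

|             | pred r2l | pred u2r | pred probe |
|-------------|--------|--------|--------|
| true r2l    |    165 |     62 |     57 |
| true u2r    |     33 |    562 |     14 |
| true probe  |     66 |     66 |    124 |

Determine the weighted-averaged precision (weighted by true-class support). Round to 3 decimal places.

Per-class precision (TP/(TP+FP)):
  r2l: TP=165, FP=33+66=99 → 165/264 = 0.6250
  u2r: TP=562, FP=62+66=128 → 562/690 = 0.8145
  probe: TP=124, FP=57+14=71 → 124/195 = 0.6359
Weighted-precision = Σ (supportᵢ/N)·precisionᵢ with N=1149: (284/1149)·0.6250 + (609/1149)·0.8145 + (256/1149)·0.6359 = 0.728

0.728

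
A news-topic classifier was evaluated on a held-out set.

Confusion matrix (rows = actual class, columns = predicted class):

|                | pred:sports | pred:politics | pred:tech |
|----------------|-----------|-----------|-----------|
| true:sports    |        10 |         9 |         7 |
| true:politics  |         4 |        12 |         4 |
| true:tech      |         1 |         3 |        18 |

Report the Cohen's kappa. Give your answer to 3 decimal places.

0.389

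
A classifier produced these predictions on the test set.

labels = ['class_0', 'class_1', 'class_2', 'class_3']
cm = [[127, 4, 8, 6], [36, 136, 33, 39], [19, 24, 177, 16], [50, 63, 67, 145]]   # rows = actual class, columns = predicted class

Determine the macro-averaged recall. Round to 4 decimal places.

Per-class recall (TP/(TP+FN)):
  class_0: TP=127, FN=4+8+6=18 → 127/145 = 0.87586
  class_1: TP=136, FN=36+33+39=108 → 136/244 = 0.55738
  class_2: TP=177, FN=19+24+16=59 → 177/236 = 0.75000
  class_3: TP=145, FN=50+63+67=180 → 145/325 = 0.44615
Macro-recall = mean = (0.87586 + 0.55738 + 0.75000 + 0.44615) / 4 = 0.6573

0.6573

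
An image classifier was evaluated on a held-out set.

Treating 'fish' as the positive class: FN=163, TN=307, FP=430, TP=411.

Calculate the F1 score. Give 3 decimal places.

0.581

Precision = TP/(TP+FP) = 411/841 = 0.4887
Recall = TP/(TP+FN) = 411/574 = 0.7160
F1 = 2·TP/(2·TP+FP+FN) = 822/1415 = 0.581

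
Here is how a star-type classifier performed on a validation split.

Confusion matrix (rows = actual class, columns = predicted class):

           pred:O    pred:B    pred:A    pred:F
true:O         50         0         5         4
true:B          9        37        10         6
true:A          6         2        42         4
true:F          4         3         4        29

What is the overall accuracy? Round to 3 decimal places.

0.735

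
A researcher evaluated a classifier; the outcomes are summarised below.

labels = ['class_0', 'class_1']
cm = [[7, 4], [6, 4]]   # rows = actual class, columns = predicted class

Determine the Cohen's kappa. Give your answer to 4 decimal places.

Observed agreement pₒ = trace/N = 11/21 = 0.52381
Expected agreement pₑ = Σ (rowᵢ·colᵢ)/N² = (11·13 + 10·8)/21² = 0.50567
κ = (pₒ − pₑ)/(1 − pₑ) = (0.52381 − 0.50567)/(1 − 0.50567) = 0.0367

0.0367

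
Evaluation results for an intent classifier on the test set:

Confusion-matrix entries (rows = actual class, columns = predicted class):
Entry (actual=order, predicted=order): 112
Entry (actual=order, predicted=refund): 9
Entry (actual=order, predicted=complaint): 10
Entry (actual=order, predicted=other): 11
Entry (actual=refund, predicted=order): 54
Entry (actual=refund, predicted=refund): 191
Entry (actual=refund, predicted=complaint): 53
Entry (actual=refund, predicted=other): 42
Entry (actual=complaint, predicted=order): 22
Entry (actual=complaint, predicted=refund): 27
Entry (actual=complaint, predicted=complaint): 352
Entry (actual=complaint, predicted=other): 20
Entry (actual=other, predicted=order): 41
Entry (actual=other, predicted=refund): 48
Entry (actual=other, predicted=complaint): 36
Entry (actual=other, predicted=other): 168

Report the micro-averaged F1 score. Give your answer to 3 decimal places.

Micro-averaging pools counts across classes: ΣTP=823, ΣFP=373, ΣFN=373.
Micro-F1 score = 2·TP/(2·TP+FP+FN) on pooled counts = 0.688 (equals overall accuracy in single-label multiclass).

0.688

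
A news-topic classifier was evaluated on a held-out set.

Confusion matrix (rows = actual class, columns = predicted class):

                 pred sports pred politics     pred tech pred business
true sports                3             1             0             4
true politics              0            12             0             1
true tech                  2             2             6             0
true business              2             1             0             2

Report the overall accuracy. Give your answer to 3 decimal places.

Accuracy = trace / total = (3+12+6+2=23) / 36 = 23/36 = 0.639

0.639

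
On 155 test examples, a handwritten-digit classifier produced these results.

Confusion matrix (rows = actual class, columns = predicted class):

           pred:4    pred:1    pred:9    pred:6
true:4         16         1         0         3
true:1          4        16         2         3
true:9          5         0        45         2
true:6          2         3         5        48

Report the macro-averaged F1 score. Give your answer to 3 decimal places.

Per-class F1 score (2·TP/(2·TP+FP+FN)):
  4: TP=16, FP=4+5+2=11, FN=1+0+3=4 → 32/47 = 0.6809
  1: TP=16, FP=1+0+3=4, FN=4+2+3=9 → 32/45 = 0.7111
  9: TP=45, FP=0+2+5=7, FN=5+0+2=7 → 90/104 = 0.8654
  6: TP=48, FP=3+3+2=8, FN=2+3+5=10 → 96/114 = 0.8421
Macro-F1 score = mean = (0.6809 + 0.7111 + 0.8654 + 0.8421) / 4 = 0.775

0.775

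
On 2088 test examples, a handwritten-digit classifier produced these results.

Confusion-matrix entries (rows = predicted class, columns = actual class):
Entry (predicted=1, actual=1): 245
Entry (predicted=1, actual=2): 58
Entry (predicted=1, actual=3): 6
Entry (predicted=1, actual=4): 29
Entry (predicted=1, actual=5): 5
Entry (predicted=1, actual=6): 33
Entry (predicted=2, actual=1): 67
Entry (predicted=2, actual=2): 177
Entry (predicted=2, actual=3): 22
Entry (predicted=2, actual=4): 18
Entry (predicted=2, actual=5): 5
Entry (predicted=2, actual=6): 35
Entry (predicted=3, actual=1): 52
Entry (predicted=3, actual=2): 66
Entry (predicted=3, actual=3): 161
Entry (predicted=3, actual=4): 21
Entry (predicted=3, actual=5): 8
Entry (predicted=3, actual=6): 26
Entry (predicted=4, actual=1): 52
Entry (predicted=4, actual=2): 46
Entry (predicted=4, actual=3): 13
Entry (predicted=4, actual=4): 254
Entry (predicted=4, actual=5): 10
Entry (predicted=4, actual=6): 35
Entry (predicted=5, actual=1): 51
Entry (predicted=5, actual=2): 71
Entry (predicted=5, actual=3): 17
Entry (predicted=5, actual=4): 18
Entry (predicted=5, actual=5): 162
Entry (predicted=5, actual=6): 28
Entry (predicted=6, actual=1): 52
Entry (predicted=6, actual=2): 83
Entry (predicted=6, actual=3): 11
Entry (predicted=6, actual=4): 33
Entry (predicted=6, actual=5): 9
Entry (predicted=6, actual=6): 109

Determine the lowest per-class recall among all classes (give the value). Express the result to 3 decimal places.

0.353

Per-class recall (TP/(TP+FN)):
  1: TP=245, FN=67+52+52+51+52=274 → 245/519 = 0.4721
  2: TP=177, FN=58+66+46+71+83=324 → 177/501 = 0.3533
  3: TP=161, FN=6+22+13+17+11=69 → 161/230 = 0.7000
  4: TP=254, FN=29+18+21+18+33=119 → 254/373 = 0.6810
  5: TP=162, FN=5+5+8+10+9=37 → 162/199 = 0.8141
  6: TP=109, FN=33+35+26+35+28=157 → 109/266 = 0.4098
Lowest is class '2' with recall = 0.353.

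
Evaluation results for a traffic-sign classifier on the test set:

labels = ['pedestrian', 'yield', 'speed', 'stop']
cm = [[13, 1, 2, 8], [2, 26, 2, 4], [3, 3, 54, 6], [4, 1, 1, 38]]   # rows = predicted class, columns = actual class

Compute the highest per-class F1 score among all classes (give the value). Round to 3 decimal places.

Per-class F1 score (2·TP/(2·TP+FP+FN)):
  pedestrian: TP=13, FP=1+2+8=11, FN=2+3+4=9 → 26/46 = 0.5652
  yield: TP=26, FP=2+2+4=8, FN=1+3+1=5 → 52/65 = 0.8000
  speed: TP=54, FP=3+3+6=12, FN=2+2+1=5 → 108/125 = 0.8640
  stop: TP=38, FP=4+1+1=6, FN=8+4+6=18 → 76/100 = 0.7600
Highest is class 'speed' with F1 score = 0.864.

0.864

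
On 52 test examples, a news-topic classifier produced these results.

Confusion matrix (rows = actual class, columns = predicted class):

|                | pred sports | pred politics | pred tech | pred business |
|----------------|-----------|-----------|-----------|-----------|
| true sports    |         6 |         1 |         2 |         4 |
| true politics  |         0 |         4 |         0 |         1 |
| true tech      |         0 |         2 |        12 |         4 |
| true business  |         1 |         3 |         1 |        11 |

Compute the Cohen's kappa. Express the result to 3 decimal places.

Observed agreement pₒ = trace/N = 33/52 = 0.6346
Expected agreement pₑ = Σ (rowᵢ·colᵢ)/N² = (13·7 + 5·10 + 18·15 + 16·20)/52² = 0.2703
κ = (pₒ − pₑ)/(1 − pₑ) = (0.6346 − 0.2703)/(1 − 0.2703) = 0.499

0.499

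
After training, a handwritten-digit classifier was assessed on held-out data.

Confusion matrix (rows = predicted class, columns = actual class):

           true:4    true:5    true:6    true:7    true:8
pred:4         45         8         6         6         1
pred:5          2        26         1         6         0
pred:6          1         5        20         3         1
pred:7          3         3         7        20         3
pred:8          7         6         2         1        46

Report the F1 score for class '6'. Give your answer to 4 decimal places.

0.6061

F1 score = 2·TP/(2·TP+FP+FN).
6: TP=20, FP=1+5+3+1=10, FN=6+1+7+2=16 → 40/66 = 0.60606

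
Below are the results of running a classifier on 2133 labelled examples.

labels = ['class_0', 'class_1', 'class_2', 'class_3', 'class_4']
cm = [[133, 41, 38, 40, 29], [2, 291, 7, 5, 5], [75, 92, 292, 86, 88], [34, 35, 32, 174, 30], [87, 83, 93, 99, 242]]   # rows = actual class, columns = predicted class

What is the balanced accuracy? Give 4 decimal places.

0.5689

Balanced accuracy = mean of per-class recall.
  class_0: recall = 133/281 = 0.47331
  class_1: recall = 291/310 = 0.93871
  class_2: recall = 292/633 = 0.46130
  class_3: recall = 174/305 = 0.57049
  class_4: recall = 242/604 = 0.40066
Mean = (0.47331 + 0.93871 + 0.46130 + 0.57049 + 0.40066) / 5 = 0.5689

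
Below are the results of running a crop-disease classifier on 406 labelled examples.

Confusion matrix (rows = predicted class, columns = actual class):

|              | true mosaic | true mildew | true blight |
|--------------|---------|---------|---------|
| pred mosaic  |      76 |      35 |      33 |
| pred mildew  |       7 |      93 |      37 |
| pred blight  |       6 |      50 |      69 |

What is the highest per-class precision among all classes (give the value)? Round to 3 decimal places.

0.679

Per-class precision (TP/(TP+FP)):
  mosaic: TP=76, FP=35+33=68 → 76/144 = 0.5278
  mildew: TP=93, FP=7+37=44 → 93/137 = 0.6788
  blight: TP=69, FP=6+50=56 → 69/125 = 0.5520
Highest is class 'mildew' with precision = 0.679.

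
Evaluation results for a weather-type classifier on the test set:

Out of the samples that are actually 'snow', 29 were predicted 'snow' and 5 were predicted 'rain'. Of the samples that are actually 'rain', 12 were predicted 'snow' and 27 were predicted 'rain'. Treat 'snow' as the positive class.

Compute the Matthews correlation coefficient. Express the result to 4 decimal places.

MCC = (TP·TN − FP·FN) / √((TP+FP)(TP+FN)(TN+FP)(TN+FN))
Numerator = 29·27 − 12·5 = 723
Denominator = √(41·34·39·32) = √1739712 = 1318.9814
MCC = 723 / 1318.9814 = 0.5482

0.5482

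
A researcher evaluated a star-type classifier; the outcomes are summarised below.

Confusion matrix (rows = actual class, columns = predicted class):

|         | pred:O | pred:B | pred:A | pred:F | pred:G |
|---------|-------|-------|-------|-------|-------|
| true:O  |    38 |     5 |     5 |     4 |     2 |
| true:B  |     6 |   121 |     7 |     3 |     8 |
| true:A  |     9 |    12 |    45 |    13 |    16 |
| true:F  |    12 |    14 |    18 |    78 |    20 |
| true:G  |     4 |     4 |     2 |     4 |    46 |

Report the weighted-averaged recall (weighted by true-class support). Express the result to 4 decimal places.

Per-class recall (TP/(TP+FN)):
  O: TP=38, FN=5+5+4+2=16 → 38/54 = 0.70370
  B: TP=121, FN=6+7+3+8=24 → 121/145 = 0.83448
  A: TP=45, FN=9+12+13+16=50 → 45/95 = 0.47368
  F: TP=78, FN=12+14+18+20=64 → 78/142 = 0.54930
  G: TP=46, FN=4+4+2+4=14 → 46/60 = 0.76667
Weighted-recall = Σ (supportᵢ/N)·recallᵢ with N=496: (54/496)·0.70370 + (145/496)·0.83448 + (95/496)·0.47368 + (142/496)·0.54930 + (60/496)·0.76667 = 0.6613

0.6613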